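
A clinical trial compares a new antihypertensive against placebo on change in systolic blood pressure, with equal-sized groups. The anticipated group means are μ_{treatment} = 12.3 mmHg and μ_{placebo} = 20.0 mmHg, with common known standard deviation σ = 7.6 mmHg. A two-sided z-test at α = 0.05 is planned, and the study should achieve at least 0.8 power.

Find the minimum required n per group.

n = 16 per group

Standardized effect: d = |μ_{treatment} − μ_{placebo}| / σ = |12.3 − 20.0| / 7.6 = 1.0132
Set Φ(δ − 1.960) = 0.8; then δ − 1.960 = Φ⁻¹(0.8) = 0.842, giving δ = 2.802.
(The Φ(−δ − z_{α/2}) term is vanishingly small for δ > 0 and is dropped in the standard sample-size formula.)
δ = d·√(n/2) ⇒ n = 2(δ/d)² = 2 × (2.802 / 1.0132)² = 15.29.
Rounding up, n = 16 per group.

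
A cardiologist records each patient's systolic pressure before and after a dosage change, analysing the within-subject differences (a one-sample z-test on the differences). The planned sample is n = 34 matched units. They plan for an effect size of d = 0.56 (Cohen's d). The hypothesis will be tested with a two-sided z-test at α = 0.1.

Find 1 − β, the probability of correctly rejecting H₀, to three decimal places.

Noncentrality parameter: δ = d·√n = 0.56 × √34 = 3.2653
Two-sided α = 0.1 → critical value z_{0.05} = 1.645.
Power = Φ(δ − 1.645) + Φ(−δ − 1.645) = Φ(1.620) + Φ(-4.910) = 0.9474 + 0.0000 = 0.9474.

Power ≈ 0.947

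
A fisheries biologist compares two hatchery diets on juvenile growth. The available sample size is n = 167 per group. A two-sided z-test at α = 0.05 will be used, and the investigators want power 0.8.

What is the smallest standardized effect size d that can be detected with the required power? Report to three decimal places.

d ≈ 0.307

Required noncentrality: δ = z_{0.025} + z_{0.20} = 1.960 + 0.842 = 2.802.
(The second rejection-region term Φ(−δ − z_{α/2}) is negligible and dropped.)
δ = d·√(n/2) ⇒ d = δ/√(n/2) = 2.802/√(167/2) = 0.3066.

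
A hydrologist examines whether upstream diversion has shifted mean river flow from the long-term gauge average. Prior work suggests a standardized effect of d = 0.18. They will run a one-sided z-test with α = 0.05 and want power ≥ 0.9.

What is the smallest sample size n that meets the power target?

n = 265

For power 0.9 need Φ(δ − z_{0.05}) = 0.9, so δ = z_{0.05} + z_{0.10} = 1.645 + 1.282 = 2.926.
δ = d·√n ⇒ n = (δ/d)² = (2.926 / 0.18)² = 264.32.
Round up to the next whole unit.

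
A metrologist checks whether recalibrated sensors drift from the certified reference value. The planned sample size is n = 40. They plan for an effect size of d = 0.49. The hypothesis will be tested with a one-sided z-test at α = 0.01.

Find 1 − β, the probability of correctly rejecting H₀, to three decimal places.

Power ≈ 0.780

Noncentrality parameter: δ = d·√n = 0.49 × √40 = 3.0990
One-sided α = 0.01 → critical value z_{0.01} = 2.326.
Power = Φ(δ − 2.326) = Φ(0.773) = 0.7801.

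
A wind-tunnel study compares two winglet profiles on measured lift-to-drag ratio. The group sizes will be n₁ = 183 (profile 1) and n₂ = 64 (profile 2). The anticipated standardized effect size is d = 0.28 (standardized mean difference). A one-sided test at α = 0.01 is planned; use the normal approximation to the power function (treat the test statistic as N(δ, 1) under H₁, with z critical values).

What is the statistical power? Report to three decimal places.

Power ≈ 0.345

Noncentrality parameter: δ = d / √(1/n₁ + 1/n₂) = 0.28 / √(1/183 + 1/64) = 1.9281
One-sided α = 0.01 → critical value z_{0.01} = 2.326.
Power = P(Z > 2.326 − δ) = Φ(-0.398) = 0.3452.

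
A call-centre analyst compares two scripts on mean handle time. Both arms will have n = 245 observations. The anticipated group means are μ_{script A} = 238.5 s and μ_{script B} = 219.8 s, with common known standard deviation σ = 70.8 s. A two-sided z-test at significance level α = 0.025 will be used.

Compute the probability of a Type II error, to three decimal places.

Standardized effect: d = |μ_{script A} − μ_{script B}| / σ = |238.5 − 219.8| / 70.8 = 0.2641
Noncentrality parameter: δ = d·√(n/2) = 0.2641 × √(245/2) = 2.9233
Two-sided α = 0.025 → critical value z_{0.0125} = 2.241.
Power = Φ(δ − 2.241) + Φ(−δ − 2.241) = Φ(0.682) + Φ(-5.165) = 0.7524 + 0.0000 = 0.7524.
Type II error: β = 1 − power = 1 − 0.7524 = 0.2476.

β ≈ 0.248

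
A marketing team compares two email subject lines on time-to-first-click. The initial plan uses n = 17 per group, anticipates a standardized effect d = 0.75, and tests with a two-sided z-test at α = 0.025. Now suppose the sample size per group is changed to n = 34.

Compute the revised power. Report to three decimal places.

Power ≈ 0.803

With n = 34 per group: δ = d·√(n/2) = 0.75 × √(34/2) = 3.0923. Critical value z_{0.0125} = 2.241.
Revised power = Φ(δ − 2.241) + Φ(−δ − 2.241) = Φ(0.851) + Φ(-5.334) = 0.8026 + 0.0000 = 0.8026.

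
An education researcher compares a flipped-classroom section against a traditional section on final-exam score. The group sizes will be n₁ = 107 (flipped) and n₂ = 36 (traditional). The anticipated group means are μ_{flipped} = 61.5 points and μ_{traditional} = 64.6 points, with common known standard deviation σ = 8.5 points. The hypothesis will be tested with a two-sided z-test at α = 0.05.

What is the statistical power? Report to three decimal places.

Power ≈ 0.473

Standardized effect: d = |μ_{flipped} − μ_{traditional}| / σ = |61.5 − 64.6| / 8.5 = 0.3647
Noncentrality parameter: δ = d / √(1/n₁ + 1/n₂) = 0.3647 / √(1/107 + 1/36) = 1.8929
Two-sided α = 0.05 → critical value z_{0.025} = 1.960.
Power = Φ(δ − 1.960) + Φ(−δ − 1.960) = Φ(-0.067) + Φ(-3.853) = 0.4732 + 0.0001 = 0.4733.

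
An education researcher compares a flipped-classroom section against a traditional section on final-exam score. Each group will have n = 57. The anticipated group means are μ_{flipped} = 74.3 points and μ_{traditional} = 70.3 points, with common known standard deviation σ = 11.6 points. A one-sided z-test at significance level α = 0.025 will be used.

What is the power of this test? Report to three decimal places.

Standardized effect: d = |μ_{flipped} − μ_{traditional}| / σ = |74.3 − 70.3| / 11.6 = 0.3448
Noncentrality parameter: δ = d·√(n/2) = 0.3448 × √(57/2) = 1.8409
One-sided α = 0.025 → critical value z_{0.025} = 1.960.
Power = Φ(δ − 1.960) = Φ(-0.119) = 0.4526.

Power ≈ 0.453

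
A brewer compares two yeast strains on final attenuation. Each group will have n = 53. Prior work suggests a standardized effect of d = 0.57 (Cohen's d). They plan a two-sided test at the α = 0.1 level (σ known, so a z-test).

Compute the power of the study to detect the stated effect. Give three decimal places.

Noncentrality parameter: δ = d·√(n/2) = 0.57 × √(53/2) = 2.9343
Critical value for a two-sided test at α = 0.1: z_{α/2} = 1.645.
Power = Φ(δ − 1.645) + Φ(−δ − 1.645) = Φ(1.289) + Φ(-4.579) = 0.9014 + 0.0000 = 0.9014.

Power ≈ 0.901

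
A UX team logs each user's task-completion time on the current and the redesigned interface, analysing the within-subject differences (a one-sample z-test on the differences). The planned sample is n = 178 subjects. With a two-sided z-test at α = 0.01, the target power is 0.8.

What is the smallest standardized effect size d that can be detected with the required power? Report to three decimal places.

Required noncentrality: δ = z_{0.005} + z_{0.20} = 2.576 + 0.842 = 3.417.
(The second rejection-region term Φ(−δ − z_{α/2}) is negligible and dropped.)
δ = d·√n ⇒ d = δ/√n = 3.417/√178 = 0.2561.

d ≈ 0.256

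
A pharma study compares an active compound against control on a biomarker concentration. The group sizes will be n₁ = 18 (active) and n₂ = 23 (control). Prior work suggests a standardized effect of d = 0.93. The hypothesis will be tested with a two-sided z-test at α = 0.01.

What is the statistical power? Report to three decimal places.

Noncentrality parameter: δ = d / √(1/n₁ + 1/n₂) = 0.93 / √(1/18 + 1/23) = 2.9552
Two-sided α = 0.01 → critical value z_{0.005} = 2.576.
Power = Φ(δ − 2.576) + Φ(−δ − 2.576) = Φ(0.379) + Φ(-5.531) = 0.6478 + 0.0000 = 0.6478.

Power ≈ 0.648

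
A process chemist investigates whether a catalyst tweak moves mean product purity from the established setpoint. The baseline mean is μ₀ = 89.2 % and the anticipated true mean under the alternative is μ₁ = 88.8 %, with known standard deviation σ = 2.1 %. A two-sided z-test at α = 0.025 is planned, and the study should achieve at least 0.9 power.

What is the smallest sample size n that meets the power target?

Standardized effect: d = |μ₁ − μ₀| / σ = |88.8 − 89.2| / 2.1 = 0.1905
Set Φ(δ − 2.241) = 0.9; then δ − 2.241 = Φ⁻¹(0.9) = 1.282, giving δ = 3.523.
(The Φ(−δ − z_{α/2}) term is vanishingly small for δ > 0 and is dropped in the standard sample-size formula.)
δ = d·√n ⇒ n = (δ/d)² = (3.523 / 0.1905)² = 342.08.
Rounding up, n = 343.

n = 343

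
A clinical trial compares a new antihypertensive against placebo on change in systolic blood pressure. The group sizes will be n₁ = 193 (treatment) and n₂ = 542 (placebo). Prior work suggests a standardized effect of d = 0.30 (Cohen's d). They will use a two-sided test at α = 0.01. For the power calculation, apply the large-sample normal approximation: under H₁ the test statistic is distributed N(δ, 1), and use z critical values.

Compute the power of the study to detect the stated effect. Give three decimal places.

Noncentrality parameter: δ = d / √(1/n₁ + 1/n₂) = 0.30 / √(1/193 + 1/542) = 3.5790
Two-sided α = 0.01 → critical value z_{0.005} = 2.576.
Power = Φ(δ − 2.576) + Φ(−δ − 2.576) = Φ(1.003) + Φ(-6.155) = 0.8421 + 0.0000 = 0.8421.

Power ≈ 0.842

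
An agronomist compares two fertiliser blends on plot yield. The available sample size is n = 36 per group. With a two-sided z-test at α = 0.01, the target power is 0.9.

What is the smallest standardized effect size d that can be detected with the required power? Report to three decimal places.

d ≈ 0.909

Required noncentrality: δ = z_{0.005} + z_{0.10} = 2.576 + 1.282 = 3.857.
(Lower-tail contribution to power is negligible for δ > 0.)
δ = d·√(n/2) ⇒ d = δ/√(n/2) = 3.857/√(36/2) = 0.9092.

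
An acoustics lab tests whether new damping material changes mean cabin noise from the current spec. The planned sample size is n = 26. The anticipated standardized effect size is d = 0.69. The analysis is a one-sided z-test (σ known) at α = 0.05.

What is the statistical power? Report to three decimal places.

Noncentrality parameter: δ = d·√n = 0.69 × √26 = 3.5183
One-sided α = 0.05 → critical value z_{0.05} = 1.645.
Power = P(Z > 1.645 − δ) = Φ(1.873) = 0.9695.

Power ≈ 0.969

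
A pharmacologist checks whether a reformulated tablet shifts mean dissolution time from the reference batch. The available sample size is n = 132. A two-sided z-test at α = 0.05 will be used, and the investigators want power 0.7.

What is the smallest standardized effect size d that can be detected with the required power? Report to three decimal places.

Need Φ(δ − 1.960) = 0.7, so δ = 1.960 + 0.524 = 2.484.
(The second rejection-region term Φ(−δ − z_{α/2}) is negligible and dropped.)
δ = d·√n ⇒ d = δ/√n = 2.484/√132 = 0.2162.

d ≈ 0.216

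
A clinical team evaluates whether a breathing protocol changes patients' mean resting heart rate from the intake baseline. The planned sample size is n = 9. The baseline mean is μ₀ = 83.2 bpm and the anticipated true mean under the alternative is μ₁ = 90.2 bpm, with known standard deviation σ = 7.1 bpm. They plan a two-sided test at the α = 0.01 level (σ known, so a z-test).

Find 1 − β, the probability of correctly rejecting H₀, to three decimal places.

Power ≈ 0.649

Standardized effect: d = |μ₁ − μ₀| / σ = |90.2 − 83.2| / 7.1 = 0.9859
Noncentrality parameter: δ = d·√n = 0.9859 × √9 = 2.9577
Critical value for a two-sided test at α = 0.01: z_{α/2} = 2.576.
Power = Φ(δ − 2.576) + Φ(−δ − 2.576) = Φ(0.382) + Φ(-5.534) = 0.6487 + 0.0000 = 0.6487.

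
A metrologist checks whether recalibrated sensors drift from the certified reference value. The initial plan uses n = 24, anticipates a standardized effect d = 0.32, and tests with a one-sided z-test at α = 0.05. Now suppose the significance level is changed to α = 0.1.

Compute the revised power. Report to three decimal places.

δ = d·√n = 0.32 × √24 = 1.5677 (unchanged). New critical value: z_{0.1} = 1.282.
Revised power = Φ(δ − 1.282) = Φ(0.286) = 0.6126.

Power ≈ 0.613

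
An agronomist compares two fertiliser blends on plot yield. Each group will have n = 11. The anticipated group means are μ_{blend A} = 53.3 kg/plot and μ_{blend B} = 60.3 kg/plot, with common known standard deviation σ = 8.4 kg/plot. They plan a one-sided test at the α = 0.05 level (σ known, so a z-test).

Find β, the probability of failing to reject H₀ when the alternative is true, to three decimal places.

Standardized effect: d = |μ_{blend A} − μ_{blend B}| / σ = |53.3 − 60.3| / 8.4 = 0.8333
Noncentrality parameter: δ = d·√(n/2) = 0.8333 × √(11/2) = 1.9543
One-sided α = 0.05 → critical value z_{0.05} = 1.645.
Power = P(Z > 1.645 − δ) = Φ(0.309) = 0.6215.
Type II error: β = 1 − power = 1 − 0.6215 = 0.3785.

β ≈ 0.378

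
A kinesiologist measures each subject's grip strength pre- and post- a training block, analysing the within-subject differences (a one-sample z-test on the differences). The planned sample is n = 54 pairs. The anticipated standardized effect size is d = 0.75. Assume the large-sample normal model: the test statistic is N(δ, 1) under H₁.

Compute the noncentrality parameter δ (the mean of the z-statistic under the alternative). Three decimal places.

The noncentrality parameter scales effect size by the design's sample-size factor: δ = d·√n = 0.75 × √54 = 5.5114

δ ≈ 5.511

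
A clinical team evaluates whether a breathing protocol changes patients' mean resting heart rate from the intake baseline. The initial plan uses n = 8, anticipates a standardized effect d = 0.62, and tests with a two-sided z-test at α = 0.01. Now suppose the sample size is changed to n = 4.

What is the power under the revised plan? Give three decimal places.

With n = 4: δ = d·√n = 0.62 × √4 = 1.2400. Critical value z_{0.005} = 2.576.
Revised power = Φ(δ − 2.576) + Φ(−δ − 2.576) = Φ(-1.336) + Φ(-3.816) = 0.0908 + 0.0001 = 0.0909.

Power ≈ 0.091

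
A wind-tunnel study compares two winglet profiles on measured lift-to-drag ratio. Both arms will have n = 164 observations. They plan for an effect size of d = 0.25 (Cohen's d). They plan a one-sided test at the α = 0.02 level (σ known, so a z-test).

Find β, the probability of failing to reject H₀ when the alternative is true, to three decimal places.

Noncentrality parameter: δ = d·√(n/2) = 0.25 × √(164/2) = 2.2638
Critical value for a one-sided test at α = 0.02: z_α = 2.054.
Power = P(Z > 2.054 − δ) = Φ(0.210) = 0.5832.
Type II error: β = 1 − power = 1 − 0.5832 = 0.4168.

β ≈ 0.417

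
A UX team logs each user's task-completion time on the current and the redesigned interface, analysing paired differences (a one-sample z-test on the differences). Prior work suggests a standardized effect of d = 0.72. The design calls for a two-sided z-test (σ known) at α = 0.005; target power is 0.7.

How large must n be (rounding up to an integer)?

n = 22

For power 0.7 need Φ(δ − z_{0.0025}) = 0.7, so δ = z_{0.0025} + z_{0.30} = 2.807 + 0.524 = 3.331.
(For δ > 0 the lower-tail rejection region contributes negligibly to power, so the one-term inversion is standard.)
δ = d·√n ⇒ n = (δ/d)² = (3.331 / 0.72)² = 21.41.
Rounding up, n = 22.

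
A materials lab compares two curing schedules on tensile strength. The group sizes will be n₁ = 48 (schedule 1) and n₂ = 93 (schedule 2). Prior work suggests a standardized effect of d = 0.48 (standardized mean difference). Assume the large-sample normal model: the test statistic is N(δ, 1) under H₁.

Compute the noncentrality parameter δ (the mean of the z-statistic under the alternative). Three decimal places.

The noncentrality parameter scales effect size by the design's sample-size factor: δ = d / √(1/n₁ + 1/n₂) = 0.48 / √(1/48 + 1/93) = 2.7008

δ ≈ 2.701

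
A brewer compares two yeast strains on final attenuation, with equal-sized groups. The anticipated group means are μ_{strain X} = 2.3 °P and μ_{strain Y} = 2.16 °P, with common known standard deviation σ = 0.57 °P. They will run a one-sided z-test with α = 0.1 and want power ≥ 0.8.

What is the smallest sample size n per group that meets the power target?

n = 150 per group

Standardized effect: d = |μ_{strain X} − μ_{strain Y}| / σ = |2.3 − 2.16| / 0.57 = 0.2456
Set Φ(δ − 1.282) = 0.8; then δ − 1.282 = Φ⁻¹(0.8) = 0.842, giving δ = 2.123.
δ = d·√(n/2) ⇒ n = 2(δ/d)² = 2 × (2.123 / 0.2456)² = 149.45.
Rounding up, n = 150 per group.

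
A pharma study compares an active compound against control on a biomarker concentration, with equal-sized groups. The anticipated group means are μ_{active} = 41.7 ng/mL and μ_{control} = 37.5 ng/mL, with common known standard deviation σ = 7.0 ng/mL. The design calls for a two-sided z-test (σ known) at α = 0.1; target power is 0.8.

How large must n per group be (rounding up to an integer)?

n = 35 per group

Standardized effect: d = |μ_{active} − μ_{control}| / σ = |41.7 − 37.5| / 7.0 = 0.6000
For power 0.8 need Φ(δ − z_{0.05}) = 0.8, so δ = z_{0.05} + z_{0.20} = 1.645 + 0.842 = 2.486.
(Ignoring the negligible lower-tail rejection probability gives the usual closed-form inversion.)
δ = d·√(n/2) ⇒ n = 2(δ/d)² = 2 × (2.486 / 0.6000)² = 34.35.
Round up to the next whole unit.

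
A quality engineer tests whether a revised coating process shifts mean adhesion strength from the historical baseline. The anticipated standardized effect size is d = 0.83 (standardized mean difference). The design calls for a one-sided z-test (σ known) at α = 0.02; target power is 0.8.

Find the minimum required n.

n = 13

Set Φ(δ − 2.054) = 0.8; then δ − 2.054 = Φ⁻¹(0.8) = 0.842, giving δ = 2.895.
δ = d·√n ⇒ n = (δ/d)² = (2.895 / 0.83)² = 12.17.
Rounding up, n = 13.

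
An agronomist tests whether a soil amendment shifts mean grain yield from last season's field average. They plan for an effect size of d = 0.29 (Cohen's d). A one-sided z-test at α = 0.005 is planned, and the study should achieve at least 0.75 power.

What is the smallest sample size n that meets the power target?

Set Φ(δ − 2.576) = 0.75; then δ − 2.576 = Φ⁻¹(0.75) = 0.674, giving δ = 3.250.
δ = d·√n ⇒ n = (δ/d)² = (3.250 / 0.29)² = 125.62.
Rounding up, n = 126.

n = 126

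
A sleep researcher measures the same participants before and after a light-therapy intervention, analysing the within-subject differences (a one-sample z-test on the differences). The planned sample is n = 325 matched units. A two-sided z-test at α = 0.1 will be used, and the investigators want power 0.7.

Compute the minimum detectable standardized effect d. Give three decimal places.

d ≈ 0.120

Required noncentrality: δ = z_{0.05} + z_{0.30} = 1.645 + 0.524 = 2.169.
(The second rejection-region term Φ(−δ − z_{α/2}) is negligible and dropped.)
δ = d·√n ⇒ d = δ/√n = 2.169/√325 = 0.1203.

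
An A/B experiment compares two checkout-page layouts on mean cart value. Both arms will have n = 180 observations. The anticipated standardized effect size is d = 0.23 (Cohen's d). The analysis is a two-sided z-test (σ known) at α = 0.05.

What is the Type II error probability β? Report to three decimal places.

Noncentrality parameter: δ = d·√(n/2) = 0.23 × √(180/2) = 2.1820
Two-sided α = 0.05 → critical value z_{0.025} = 1.960.
Power = Φ(δ − 1.960) + Φ(−δ − 1.960) = Φ(0.222) + Φ(-4.142) = 0.5878 + 0.0000 = 0.5879.
Type II error: β = 1 − power = 1 − 0.5879 = 0.4121.

β ≈ 0.412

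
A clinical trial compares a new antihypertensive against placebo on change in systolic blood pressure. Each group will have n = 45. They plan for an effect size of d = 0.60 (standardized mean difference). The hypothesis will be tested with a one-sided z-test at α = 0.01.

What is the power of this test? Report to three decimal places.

Noncentrality parameter: δ = d·√(n/2) = 0.60 × √(45/2) = 2.8460
Critical value for a one-sided test at α = 0.01: z_α = 2.326.
Power = P(Z > 2.326 − δ) = Φ(0.520) = 0.6984.

Power ≈ 0.698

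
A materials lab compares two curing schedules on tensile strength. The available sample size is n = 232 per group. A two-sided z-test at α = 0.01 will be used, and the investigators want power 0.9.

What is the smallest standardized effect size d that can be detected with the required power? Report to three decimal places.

d ≈ 0.358

Need Φ(δ − 2.576) = 0.9, so δ = 2.576 + 1.282 = 3.857.
(Lower-tail contribution to power is negligible for δ > 0.)
δ = d·√(n/2) ⇒ d = δ/√(n/2) = 3.857/√(232/2) = 0.3581.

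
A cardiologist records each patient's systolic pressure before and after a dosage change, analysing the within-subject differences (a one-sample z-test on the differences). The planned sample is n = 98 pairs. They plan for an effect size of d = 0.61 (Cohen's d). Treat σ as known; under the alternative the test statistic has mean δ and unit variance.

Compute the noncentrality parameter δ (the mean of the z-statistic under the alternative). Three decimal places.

δ = d·√n = 0.61 × √98 = 6.0387

δ ≈ 6.039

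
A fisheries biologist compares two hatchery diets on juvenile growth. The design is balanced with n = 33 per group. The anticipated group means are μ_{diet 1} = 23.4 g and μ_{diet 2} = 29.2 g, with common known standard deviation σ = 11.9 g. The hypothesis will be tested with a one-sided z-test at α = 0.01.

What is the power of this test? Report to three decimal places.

Standardized effect: d = |μ_{diet 1} − μ_{diet 2}| / σ = |23.4 − 29.2| / 11.9 = 0.4874
Noncentrality parameter: δ = d·√(n/2) = 0.4874 × √(33/2) = 1.9798
One-sided α = 0.01 → critical value z_{0.01} = 2.326.
Power = P(Z > 2.326 − δ) = Φ(-0.347) = 0.3645.

Power ≈ 0.364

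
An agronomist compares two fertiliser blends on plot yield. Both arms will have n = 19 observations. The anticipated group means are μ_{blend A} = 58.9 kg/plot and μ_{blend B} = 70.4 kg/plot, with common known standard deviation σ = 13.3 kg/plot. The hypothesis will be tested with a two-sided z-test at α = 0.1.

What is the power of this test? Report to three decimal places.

Standardized effect: d = |μ_{blend A} − μ_{blend B}| / σ = |58.9 − 70.4| / 13.3 = 0.8647
Noncentrality parameter: δ = d·√(n/2) = 0.8647 × √(19/2) = 2.6651
Critical value for a two-sided test at α = 0.1: z_{α/2} = 1.645.
Power = Φ(δ − 1.645) + Φ(−δ − 1.645) = Φ(1.020) + Φ(-4.310) = 0.8462 + 0.0000 = 0.8462.

Power ≈ 0.846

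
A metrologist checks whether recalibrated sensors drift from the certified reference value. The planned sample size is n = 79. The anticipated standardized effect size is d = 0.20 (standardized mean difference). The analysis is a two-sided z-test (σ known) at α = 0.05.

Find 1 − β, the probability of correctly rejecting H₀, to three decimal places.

Noncentrality parameter: δ = d·√n = 0.20 × √79 = 1.7776
Critical value for a two-sided test at α = 0.05: z_{α/2} = 1.960.
Power = Φ(δ − 1.960) + Φ(−δ − 1.960) = Φ(-0.182) + Φ(-3.738) = 0.4277 + 0.0001 = 0.4278.

Power ≈ 0.428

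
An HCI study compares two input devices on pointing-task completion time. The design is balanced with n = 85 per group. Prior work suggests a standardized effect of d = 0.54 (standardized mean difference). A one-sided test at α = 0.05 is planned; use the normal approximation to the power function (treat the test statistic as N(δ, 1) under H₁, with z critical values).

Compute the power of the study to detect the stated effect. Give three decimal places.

Power ≈ 0.970

Noncentrality parameter: δ = d·√(n/2) = 0.54 × √(85/2) = 3.5204
Critical value for a one-sided test at α = 0.05: z_α = 1.645.
Power = P(Z > 1.645 − δ) = Φ(1.876) = 0.9696.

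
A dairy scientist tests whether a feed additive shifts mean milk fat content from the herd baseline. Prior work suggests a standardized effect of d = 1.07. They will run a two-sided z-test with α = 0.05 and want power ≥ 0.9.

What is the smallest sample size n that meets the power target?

Set Φ(δ − 1.960) = 0.9; then δ − 1.960 = Φ⁻¹(0.9) = 1.282, giving δ = 3.242.
(The Φ(−δ − z_{α/2}) term is vanishingly small for δ > 0 and is dropped in the standard sample-size formula.)
δ = d·√n ⇒ n = (δ/d)² = (3.242 / 1.07)² = 9.18.
Rounding up, n = 10.

n = 10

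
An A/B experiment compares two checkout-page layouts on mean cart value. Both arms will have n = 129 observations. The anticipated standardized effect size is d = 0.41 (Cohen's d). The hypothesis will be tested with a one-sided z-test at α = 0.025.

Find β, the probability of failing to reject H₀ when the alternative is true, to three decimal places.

Noncentrality parameter: δ = d·√(n/2) = 0.41 × √(129/2) = 3.2928
One-sided α = 0.025 → critical value z_{0.025} = 1.960.
Power = Φ(δ − 1.960) = Φ(1.333) = 0.9087.
Type II error: β = 1 − power = 1 − 0.9087 = 0.0913.

β ≈ 0.091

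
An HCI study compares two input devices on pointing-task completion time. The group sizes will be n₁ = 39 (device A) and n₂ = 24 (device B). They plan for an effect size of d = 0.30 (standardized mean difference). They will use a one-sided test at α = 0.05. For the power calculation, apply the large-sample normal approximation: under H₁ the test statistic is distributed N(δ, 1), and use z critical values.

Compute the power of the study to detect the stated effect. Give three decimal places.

Power ≈ 0.313

Noncentrality parameter: δ = d / √(1/n₁ + 1/n₂) = 0.30 / √(1/39 + 1/24) = 1.1563
One-sided α = 0.05 → critical value z_{0.05} = 1.645.
Power = Φ(δ − 1.645) = Φ(-0.489) = 0.3126.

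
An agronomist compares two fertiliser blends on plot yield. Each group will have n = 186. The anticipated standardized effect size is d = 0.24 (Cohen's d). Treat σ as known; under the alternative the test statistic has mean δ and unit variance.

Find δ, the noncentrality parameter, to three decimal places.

δ ≈ 2.314

δ = d·√(n/2) = 0.24 × √(186/2) = 2.3145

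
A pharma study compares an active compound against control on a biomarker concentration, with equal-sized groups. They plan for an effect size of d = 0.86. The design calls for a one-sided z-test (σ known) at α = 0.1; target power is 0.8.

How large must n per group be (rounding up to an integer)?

For power 0.8 need Φ(δ − z_{0.1}) = 0.8, so δ = z_{0.1} + z_{0.20} = 1.282 + 0.842 = 2.123.
δ = d·√(n/2) ⇒ n = 2(δ/d)² = 2 × (2.123 / 0.86)² = 12.19.
Round up to the next whole unit.

n = 13 per group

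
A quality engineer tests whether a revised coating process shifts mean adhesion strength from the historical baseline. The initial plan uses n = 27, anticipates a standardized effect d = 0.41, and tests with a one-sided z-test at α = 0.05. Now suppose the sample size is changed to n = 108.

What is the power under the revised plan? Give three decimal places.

With n = 108: δ = d·√n = 0.41 × √108 = 4.2608. Critical value z_{0.05} = 1.645.
Revised power = P(Z > 1.645 − δ) = Φ(2.616) = 0.9956.

Power ≈ 0.996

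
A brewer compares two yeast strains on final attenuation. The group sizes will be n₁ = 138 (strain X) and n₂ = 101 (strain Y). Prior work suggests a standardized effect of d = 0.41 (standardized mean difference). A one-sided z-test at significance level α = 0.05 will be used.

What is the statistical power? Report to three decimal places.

Noncentrality parameter: δ = d / √(1/n₁ + 1/n₂) = 0.41 / √(1/138 + 1/101) = 3.1310
One-sided α = 0.05 → critical value z_{0.05} = 1.645.
Power = P(Z > 1.645 − δ) = Φ(1.486) = 0.9314.

Power ≈ 0.931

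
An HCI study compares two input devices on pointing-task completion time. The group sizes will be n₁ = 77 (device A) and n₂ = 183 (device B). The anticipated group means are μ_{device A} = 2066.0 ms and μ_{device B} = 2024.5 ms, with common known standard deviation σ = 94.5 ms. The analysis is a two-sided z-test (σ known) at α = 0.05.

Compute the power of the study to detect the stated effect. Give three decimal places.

Standardized effect: d = |μ_{device A} − μ_{device B}| / σ = |2066.0 − 2024.5| / 94.5 = 0.4392
Noncentrality parameter: δ = d / √(1/n₁ + 1/n₂) = 0.4392 / √(1/77 + 1/183) = 3.2330
Two-sided α = 0.05 → critical value z_{0.025} = 1.960.
Power = Φ(δ − 1.960) + Φ(−δ − 1.960) = Φ(1.273) + Φ(-5.193) = 0.8985 + 0.0000 = 0.8985.

Power ≈ 0.898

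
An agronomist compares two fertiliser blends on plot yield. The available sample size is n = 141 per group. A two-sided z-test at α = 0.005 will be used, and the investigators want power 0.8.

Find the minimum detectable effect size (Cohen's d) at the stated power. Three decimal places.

d ≈ 0.435

Need Φ(δ − 2.807) = 0.8, so δ = 2.807 + 0.842 = 3.649.
(The second rejection-region term Φ(−δ − z_{α/2}) is negligible and dropped.)
δ = d·√(n/2) ⇒ d = δ/√(n/2) = 3.649/√(141/2) = 0.4345.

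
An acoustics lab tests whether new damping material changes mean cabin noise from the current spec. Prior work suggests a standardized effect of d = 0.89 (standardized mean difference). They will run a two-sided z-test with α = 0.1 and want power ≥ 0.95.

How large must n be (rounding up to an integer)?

n = 14

For power 0.95 need Φ(δ − z_{0.05}) = 0.95, so δ = z_{0.05} + z_{0.05} = 1.645 + 1.645 = 3.290.
(Ignoring the negligible lower-tail rejection probability gives the usual closed-form inversion.)
δ = d·√n ⇒ n = (δ/d)² = (3.290 / 0.89)² = 13.66.
Rounding up, n = 14.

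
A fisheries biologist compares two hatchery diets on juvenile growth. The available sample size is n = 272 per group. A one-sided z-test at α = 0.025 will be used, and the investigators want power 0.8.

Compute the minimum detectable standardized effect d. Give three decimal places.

Required noncentrality: δ = z_{0.025} + z_{0.20} = 1.960 + 0.842 = 2.802.
δ = d·√(n/2) ⇒ d = δ/√(n/2) = 2.802/√(272/2) = 0.2402.

d ≈ 0.240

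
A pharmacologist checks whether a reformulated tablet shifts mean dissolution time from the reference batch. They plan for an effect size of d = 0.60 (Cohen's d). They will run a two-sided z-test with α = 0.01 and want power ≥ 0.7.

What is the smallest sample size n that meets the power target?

For power 0.7 need Φ(δ − z_{0.005}) = 0.7, so δ = z_{0.005} + z_{0.30} = 2.576 + 0.524 = 3.100.
(Ignoring the negligible lower-tail rejection probability gives the usual closed-form inversion.)
δ = d·√n ⇒ n = (δ/d)² = (3.100 / 0.60)² = 26.70.
Round up to the next whole unit.

n = 27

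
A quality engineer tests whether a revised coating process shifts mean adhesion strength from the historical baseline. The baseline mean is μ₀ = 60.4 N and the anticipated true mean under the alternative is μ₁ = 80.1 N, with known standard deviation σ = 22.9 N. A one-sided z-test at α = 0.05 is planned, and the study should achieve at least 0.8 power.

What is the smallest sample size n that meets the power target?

Standardized effect: d = |μ₁ − μ₀| / σ = |80.1 − 60.4| / 22.9 = 0.8603
Set Φ(δ − 1.645) = 0.8; then δ − 1.645 = Φ⁻¹(0.8) = 0.842, giving δ = 2.486.
δ = d·√n ⇒ n = (δ/d)² = (2.486 / 0.8603)² = 8.35.
Round up to the next whole unit.

n = 9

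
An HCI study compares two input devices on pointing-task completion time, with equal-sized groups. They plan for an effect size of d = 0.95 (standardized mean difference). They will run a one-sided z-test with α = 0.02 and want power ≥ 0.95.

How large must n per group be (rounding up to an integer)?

n = 31 per group

Set Φ(δ − 2.054) = 0.95; then δ − 2.054 = Φ⁻¹(0.95) = 1.645, giving δ = 3.699.
δ = d·√(n/2) ⇒ n = 2(δ/d)² = 2 × (3.699 / 0.95)² = 30.32.
Rounding up, n = 31 per group.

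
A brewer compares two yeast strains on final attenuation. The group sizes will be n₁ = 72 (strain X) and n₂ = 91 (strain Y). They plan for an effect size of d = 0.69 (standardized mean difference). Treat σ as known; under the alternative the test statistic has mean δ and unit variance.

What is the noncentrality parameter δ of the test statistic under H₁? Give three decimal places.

δ ≈ 4.375

δ = d / √(1/n₁ + 1/n₂) = 0.69 / √(1/72 + 1/91) = 4.3746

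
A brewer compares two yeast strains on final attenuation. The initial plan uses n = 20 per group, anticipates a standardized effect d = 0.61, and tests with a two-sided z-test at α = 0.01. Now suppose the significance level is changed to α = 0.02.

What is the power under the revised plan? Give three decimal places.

δ = d·√(n/2) = 0.61 × √(20/2) = 1.9290 (unchanged). New critical value: z_{0.01} = 2.326.
Revised power = Φ(δ − 2.326) + Φ(−δ − 2.326) = Φ(-0.397) + Φ(-4.255) = 0.3456 + 0.0000 = 0.3456.

Power ≈ 0.346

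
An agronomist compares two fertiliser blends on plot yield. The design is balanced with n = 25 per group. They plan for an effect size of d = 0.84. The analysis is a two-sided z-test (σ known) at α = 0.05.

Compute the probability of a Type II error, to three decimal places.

Noncentrality parameter: δ = d·√(n/2) = 0.84 × √(25/2) = 2.9698
Two-sided α = 0.05 → critical value z_{0.025} = 1.960.
Power = Φ(δ − 1.960) + Φ(−δ − 1.960) = Φ(1.010) + Φ(-4.930) = 0.8437 + 0.0000 = 0.8437.
Type II error: β = 1 − power = 1 − 0.8437 = 0.1563.

β ≈ 0.156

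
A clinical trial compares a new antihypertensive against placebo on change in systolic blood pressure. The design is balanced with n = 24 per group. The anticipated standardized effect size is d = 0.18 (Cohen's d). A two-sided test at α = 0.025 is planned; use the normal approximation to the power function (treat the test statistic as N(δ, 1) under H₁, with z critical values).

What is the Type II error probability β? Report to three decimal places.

Noncentrality parameter: δ = d·√(n/2) = 0.18 × √(24/2) = 0.6235
Two-sided α = 0.025 → critical value z_{0.0125} = 2.241.
Power = Φ(δ − 2.241) + Φ(−δ − 2.241) = Φ(-1.618) + Φ(-2.865) = 0.0528 + 0.0021 = 0.0549.
Type II error: β = 1 − power = 1 − 0.0549 = 0.9451.

β ≈ 0.945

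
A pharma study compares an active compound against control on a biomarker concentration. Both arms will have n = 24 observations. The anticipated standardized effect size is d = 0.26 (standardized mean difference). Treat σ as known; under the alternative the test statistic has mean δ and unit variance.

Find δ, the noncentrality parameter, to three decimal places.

δ ≈ 0.901

δ = d·√(n/2) = 0.26 × √(24/2) = 0.9007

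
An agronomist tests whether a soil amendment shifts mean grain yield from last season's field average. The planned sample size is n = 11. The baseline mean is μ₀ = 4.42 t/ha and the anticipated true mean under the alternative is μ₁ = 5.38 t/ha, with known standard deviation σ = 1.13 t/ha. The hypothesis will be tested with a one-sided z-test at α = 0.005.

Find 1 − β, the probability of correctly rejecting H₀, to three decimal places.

Power ≈ 0.596

Standardized effect: d = |μ₁ − μ₀| / σ = |5.38 − 4.42| / 1.13 = 0.8496
Noncentrality parameter: λ = d·√n = 0.8496 × √11 = 2.8177
Critical value for a one-sided test at α = 0.005: z_α = 2.576.
Power = Φ(λ − 2.576) = Φ(0.242) = 0.5955.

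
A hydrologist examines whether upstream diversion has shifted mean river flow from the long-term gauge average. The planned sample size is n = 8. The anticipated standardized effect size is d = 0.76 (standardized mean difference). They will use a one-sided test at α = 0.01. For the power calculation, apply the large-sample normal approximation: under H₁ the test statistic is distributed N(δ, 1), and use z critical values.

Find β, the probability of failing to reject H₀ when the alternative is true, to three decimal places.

β ≈ 0.570

Noncentrality parameter: δ = d·√n = 0.76 × √8 = 2.1496
Critical value for a one-sided test at α = 0.01: z_α = 2.326.
Power = P(Z > 2.326 − δ) = Φ(-0.177) = 0.4299.
Type II error: β = 1 − power = 1 − 0.4299 = 0.5701.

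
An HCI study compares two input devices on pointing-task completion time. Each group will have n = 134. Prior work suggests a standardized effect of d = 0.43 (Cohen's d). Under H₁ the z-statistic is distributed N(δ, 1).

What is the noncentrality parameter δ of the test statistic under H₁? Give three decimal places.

The noncentrality parameter scales effect size by the design's sample-size factor: δ = d·√(n/2) = 0.43 × √(134/2) = 3.5197

δ ≈ 3.520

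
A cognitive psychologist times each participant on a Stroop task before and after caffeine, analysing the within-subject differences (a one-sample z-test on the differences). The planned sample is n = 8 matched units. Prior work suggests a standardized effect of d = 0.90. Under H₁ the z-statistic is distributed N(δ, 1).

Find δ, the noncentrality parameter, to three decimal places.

The noncentrality parameter scales effect size by the design's sample-size factor: δ = d·√n = 0.90 × √8 = 2.5456

δ ≈ 2.546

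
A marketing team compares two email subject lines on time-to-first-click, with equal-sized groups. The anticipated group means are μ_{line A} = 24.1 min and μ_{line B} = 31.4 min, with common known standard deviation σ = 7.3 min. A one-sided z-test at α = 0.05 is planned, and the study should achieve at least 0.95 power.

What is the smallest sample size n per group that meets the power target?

n = 22 per group

Standardized effect: d = |μ_{line A} − μ_{line B}| / σ = |24.1 − 31.4| / 7.3 = 1.0000
For power 0.95 need Φ(δ − z_{0.05}) = 0.95, so δ = z_{0.05} + z_{0.05} = 1.645 + 1.645 = 3.290.
δ = d·√(n/2) ⇒ n = 2(δ/d)² = 2 × (3.290 / 1.0000)² = 21.64.
Rounding up, n = 22 per group.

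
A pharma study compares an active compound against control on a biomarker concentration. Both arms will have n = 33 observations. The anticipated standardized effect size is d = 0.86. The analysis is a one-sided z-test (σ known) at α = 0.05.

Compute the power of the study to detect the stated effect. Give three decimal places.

Noncentrality parameter: δ = d·√(n/2) = 0.86 × √(33/2) = 3.4933
One-sided α = 0.05 → critical value z_{0.05} = 1.645.
Power = Φ(δ − 1.645) = Φ(1.848) = 0.9677.

Power ≈ 0.968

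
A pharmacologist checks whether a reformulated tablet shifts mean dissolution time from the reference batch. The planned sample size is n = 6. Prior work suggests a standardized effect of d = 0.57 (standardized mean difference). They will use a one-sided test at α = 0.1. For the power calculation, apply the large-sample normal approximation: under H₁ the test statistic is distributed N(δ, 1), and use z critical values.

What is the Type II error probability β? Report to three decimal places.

β ≈ 0.454

Noncentrality parameter: δ = d·√n = 0.57 × √6 = 1.3962
One-sided α = 0.1 → critical value z_{0.1} = 1.282.
Power = P(Z > 1.282 − δ) = Φ(0.115) = 0.5456.
Type II error: β = 1 − power = 1 − 0.5456 = 0.4544.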